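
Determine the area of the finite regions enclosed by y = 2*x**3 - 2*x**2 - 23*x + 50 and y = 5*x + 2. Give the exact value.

Set the curves equal: 2*x**3 - 2*x**2 - 23*x + 50 = 5*x + 2, so 2*x**3 - 2*x**2 - 28*x + 48 = 0, which factors as 2*(x - 3)*(x - 2)*(x + 4) = 0. The curves meet at x = -4, 2, 3.
On [-4, 2], y = 2*x**3 - 2*x**2 - 23*x + 50 is on top; that piece has area ∫[-4,2] (2*x**3 - 2*x**2 - 28*x + 48) dx = 288.
On [2, 3], y = 5*x + 2 is on top; that piece has area ∫[2,3] (-(2*x**3 - 2*x**2 - 28*x + 48)) dx = 13/6.
Total enclosed area = 288 + 13/6 = 1741/6.

1741/6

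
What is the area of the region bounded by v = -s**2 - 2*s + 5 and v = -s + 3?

9/2

Set the curves equal: -s**2 - 2*s + 5 = -s + 3, so -s**2 - s + 2 = 0, which factors as -(s - 1)*(s + 2) = 0. The curves meet at s = -2, 1.
On [-2, 1], v = -s**2 - 2*s + 5 is on top; that piece has area ∫[-2,1] (-s**2 - s + 2) ds = 9/2.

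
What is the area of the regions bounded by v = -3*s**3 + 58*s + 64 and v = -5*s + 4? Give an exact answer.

2997/4

Set the curves equal: -3*s**3 + 58*s + 64 = -5*s + 4, so -3*s**3 + 63*s + 60 = 0, which factors as -3*(s - 5)*(s + 1)*(s + 4) = 0. The curves meet at s = -4, -1, 5.
On [-4, -1], v = -5*s + 4 is on top; that piece has area ∫[-4,-1] (-(-3*s**3 + 63*s + 60)) ds = 405/4.
On [-1, 5], v = -3*s**3 + 58*s + 64 is on top; that piece has area ∫[-1,5] (-3*s**3 + 63*s + 60) ds = 648.
Total enclosed area = 405/4 + 648 = 2997/4.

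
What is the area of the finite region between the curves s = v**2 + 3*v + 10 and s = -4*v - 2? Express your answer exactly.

Both boundary curves give s as a function of v, so integrate with respect to v. Setting them equal: v**2 + 7*v + 12 = 0, i.e. (v + 3)*(v + 4) = 0, so they meet at v = -4, -3.
For v in [-4, -3], s = v**2 + 3*v + 10 is on the left; area = ∫[-4,-3] (-(v**2 + 7*v + 12)) dv = 1/6.

1/6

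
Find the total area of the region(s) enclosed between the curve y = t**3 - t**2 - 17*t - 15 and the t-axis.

The curve meets the t-axis where t**3 - t**2 - 17*t - 15 = 0, i.e. (t - 5)*(t + 1)*(t + 3) = 0, at t = -3, -1, 5.
On [-3, -1] the curve lies above the axis; ∫[-3,-1] (t**3 - t**2 - 17*t - 15) dt = 28/3, giving area 28/3.
On [-1, 5] the curve lies below the axis; ∫[-1,5] (t**3 - t**2 - 17*t - 15) dt = -180, giving area 180.
Total area = 28/3 + 180 = 568/3.

568/3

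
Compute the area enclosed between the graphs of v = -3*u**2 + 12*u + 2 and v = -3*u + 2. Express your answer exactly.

Set the curves equal: -3*u**2 + 12*u + 2 = -3*u + 2, so -3*u**2 + 15*u = 0, which factors as -3*u*(u - 5) = 0. The curves meet at u = 0, 5.
On [0, 5], v = -3*u**2 + 12*u + 2 is on top; that piece has area ∫[0,5] (-3*u**2 + 15*u) du = 125/2.

125/2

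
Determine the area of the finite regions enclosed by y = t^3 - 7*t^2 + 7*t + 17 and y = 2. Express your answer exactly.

148/3

Set the curves equal: t^3 - 7*t^2 + 7*t + 17 = 2, so t^3 - 7*t^2 + 7*t + 15 = 0, which factors as (t - 5)*(t - 3)*(t + 1) = 0. The curves meet at t = -1, 3, 5.
On [-1, 3], y = t^3 - 7*t^2 + 7*t + 17 is on top; that piece has area ∫[-1,3] (t^3 - 7*t^2 + 7*t + 15) dt = 128/3.
On [3, 5], y = 2 is on top; that piece has area ∫[3,5] (-(t^3 - 7*t^2 + 7*t + 15)) dt = 20/3.
Total enclosed area = 128/3 + 20/3 = 148/3.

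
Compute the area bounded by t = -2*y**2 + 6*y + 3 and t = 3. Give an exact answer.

Both boundary curves give t as a function of y, so integrate with respect to y. Setting them equal: -2*y**2 + 6*y = 0, i.e. -2*y*(y - 3) = 0, so they meet at y = 0, 3.
For y in [0, 3], t = -2*y**2 + 6*y + 3 is on the right; area = ∫[0,3] (-2*y**2 + 6*y) dy = 9.

9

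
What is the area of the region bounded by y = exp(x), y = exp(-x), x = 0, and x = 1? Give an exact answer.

-2 + exp(-1) + exp(1)

On [0, 1], (exp(x)) - (exp(-x)) = exp(x) - exp(-x) is ≥ 0 throughout, so the area is a single integral of |exp(x) - exp(-x)|.
∫[0,1] (exp(x) - exp(-x)) dx = -2 + exp(-1) + exp(1).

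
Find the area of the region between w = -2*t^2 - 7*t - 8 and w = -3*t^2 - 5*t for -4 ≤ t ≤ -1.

The difference (-2*t^2 - 7*t - 8) - (-3*t^2 - 5*t) = t^2 - 2*t - 8 changes sign at t = -2 inside [-4, -1], so split the integral there.
∫[-4,-2] (t^2 - 2*t - 8) dt = 44/3.
∫[-2,-1] (t^2 - 2*t - 8) dt = -8/3; the area of that piece is 8/3.
Total area = 44/3 + 8/3 = 52/3.

52/3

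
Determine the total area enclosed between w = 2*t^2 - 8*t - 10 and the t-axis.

The curve meets the t-axis where 2*t^2 - 8*t - 10 = 0, i.e. 2*(t - 5)*(t + 1) = 0, at t = -1, 5.
On [-1, 5] the curve lies below the axis; ∫[-1,5] (2*t^2 - 8*t - 10) dt = -72, giving area 72.

72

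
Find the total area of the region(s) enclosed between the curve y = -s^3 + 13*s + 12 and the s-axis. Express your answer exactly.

The curve meets the s-axis where -s^3 + 13*s + 12 = 0, i.e. -(s - 4)*(s + 1)*(s + 3) = 0, at s = -3, -1, 4.
On [-3, -1] the curve lies below the axis; ∫[-3,-1] (-s^3 + 13*s + 12) ds = -8, giving area 8.
On [-1, 4] the curve lies above the axis; ∫[-1,4] (-s^3 + 13*s + 12) ds = 375/4, giving area 375/4.
Total area = 8 + 375/4 = 407/4.

407/4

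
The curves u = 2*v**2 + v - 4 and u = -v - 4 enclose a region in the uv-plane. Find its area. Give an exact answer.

Both boundary curves give u as a function of v, so integrate with respect to v. Setting them equal: 2*v**2 + 2*v = 0, i.e. 2*v*(v + 1) = 0, so they meet at v = -1, 0.
For v in [-1, 0], u = 2*v**2 + v - 4 is on the left; area = ∫[-1,0] (-(2*v**2 + 2*v)) dv = 1/3.

1/3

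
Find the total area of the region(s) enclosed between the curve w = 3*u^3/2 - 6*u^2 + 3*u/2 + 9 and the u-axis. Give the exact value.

The curve meets the u-axis where 3*u^3/2 - 6*u^2 + 3*u/2 + 9 = 0, i.e. 3*(u - 3)*(u - 2)*(u + 1)/2 = 0, at u = -1, 2, 3.
On [-1, 2] the curve lies above the axis; ∫[-1,2] (3*u^3/2 - 6*u^2 + 3*u/2 + 9) du = 135/8, giving area 135/8.
On [2, 3] the curve lies below the axis; ∫[2,3] (3*u^3/2 - 6*u^2 + 3*u/2 + 9) du = -7/8, giving area 7/8.
Total area = 135/8 + 7/8 = 71/4.

71/4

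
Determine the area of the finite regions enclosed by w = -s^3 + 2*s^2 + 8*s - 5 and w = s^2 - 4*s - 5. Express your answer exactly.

937/12

Set the curves equal: -s^3 + 2*s^2 + 8*s - 5 = s^2 - 4*s - 5, so -s^3 + s^2 + 12*s = 0, which factors as -s*(s - 4)*(s + 3) = 0. The curves meet at s = -3, 0, 4.
On [-3, 0], w = s^2 - 4*s - 5 is on top; that piece has area ∫[-3,0] (-(-s^3 + s^2 + 12*s)) ds = 99/4.
On [0, 4], w = -s^3 + 2*s^2 + 8*s - 5 is on top; that piece has area ∫[0,4] (-s^3 + s^2 + 12*s) ds = 160/3.
Total enclosed area = 99/4 + 160/3 = 937/12.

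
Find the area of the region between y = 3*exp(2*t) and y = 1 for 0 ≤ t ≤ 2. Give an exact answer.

-7/2 + 3*exp(4)/2

On [0, 2], (3*exp(2*t)) - (1) = 3*exp(2*t) - 1 is ≥ 0 throughout, so the area is a single integral of |3*exp(2*t) - 1|.
∫[0,2] (3*exp(2*t) - 1) dt = -7/2 + 3*exp(4)/2.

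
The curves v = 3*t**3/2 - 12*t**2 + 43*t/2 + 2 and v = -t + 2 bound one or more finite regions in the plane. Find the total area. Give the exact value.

Set the curves equal: 3*t**3/2 - 12*t**2 + 43*t/2 + 2 = -t + 2, so 3*t**3/2 - 12*t**2 + 45*t/2 = 0, which factors as 3*t*(t - 5)*(t - 3)/2 = 0. The curves meet at t = 0, 3, 5.
On [0, 3], v = 3*t**3/2 - 12*t**2 + 43*t/2 + 2 is on top; that piece has area ∫[0,3] (3*t**3/2 - 12*t**2 + 45*t/2) dt = 189/8.
On [3, 5], v = -t + 2 is on top; that piece has area ∫[3,5] (-(3*t**3/2 - 12*t**2 + 45*t/2)) dt = 8.
Total enclosed area = 189/8 + 8 = 253/8.

253/8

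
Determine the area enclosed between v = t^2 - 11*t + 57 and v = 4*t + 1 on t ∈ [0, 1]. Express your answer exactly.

293/6

On [0, 1], (t^2 - 11*t + 57) - (4*t + 1) = t^2 - 15*t + 56 is ≥ 0 throughout, so the area is a single integral of |t^2 - 15*t + 56|.
∫[0,1] (t^2 - 15*t + 56) dt = 293/6.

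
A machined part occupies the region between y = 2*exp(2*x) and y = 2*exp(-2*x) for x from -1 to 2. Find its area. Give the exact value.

-4 + exp(-4) + exp(-2) + exp(2) + exp(4)

The difference (2*exp(2*x)) - (2*exp(-2*x)) = 2*exp(2*x) - 2*exp(-2*x) changes sign at x = 0 inside [-1, 2], so split the integral there.
∫[-1,0] (2*exp(2*x) - 2*exp(-2*x)) dx = -exp(2) - exp(-2) + 2; the area of that piece is -2 + exp(-2) + exp(2).
∫[0,2] (2*exp(2*x) - 2*exp(-2*x)) dx = -2 + exp(-4) + exp(4).
Total area = (-2 + exp(-2) + exp(2)) + (-2 + exp(-4) + exp(4)) = -4 + exp(-4) + exp(-2) + exp(2) + exp(4).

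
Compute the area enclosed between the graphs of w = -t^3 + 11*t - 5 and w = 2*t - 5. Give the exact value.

Set the curves equal: -t^3 + 11*t - 5 = 2*t - 5, so -t^3 + 9*t = 0, which factors as -t*(t - 3)*(t + 3) = 0. The curves meet at t = -3, 0, 3.
On [-3, 0], w = 2*t - 5 is on top; that piece has area ∫[-3,0] (-(-t^3 + 9*t)) dt = 81/4.
On [0, 3], w = -t^3 + 11*t - 5 is on top; that piece has area ∫[0,3] (-t^3 + 9*t) dt = 81/4.
Total enclosed area = 81/4 + 81/4 = 81/2.

81/2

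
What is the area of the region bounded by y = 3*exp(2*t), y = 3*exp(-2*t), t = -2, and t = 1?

The difference (3*exp(2*t)) - (3*exp(-2*t)) = 3*exp(2*t) - 3*exp(-2*t) changes sign at t = 0 inside [-2, 1], so split the integral there.
∫[-2,0] (3*exp(2*t) - 3*exp(-2*t)) dt = -3*exp(4)/2 - 3*exp(-4)/2 + 3; the area of that piece is -3 + 3*exp(-4)/2 + 3*exp(4)/2.
∫[0,1] (3*exp(2*t) - 3*exp(-2*t)) dt = -3 + 3*exp(-2)/2 + 3*exp(2)/2.
Total area = (-3 + 3*exp(-4)/2 + 3*exp(4)/2) + (-3 + 3*exp(-2)/2 + 3*exp(2)/2) = -6 + 3*exp(-4)/2 + 3*exp(-2)/2 + 3*exp(2)/2 + 3*exp(4)/2.

-6 + 3*exp(-4)/2 + 3*exp(-2)/2 + 3*exp(2)/2 + 3*exp(4)/2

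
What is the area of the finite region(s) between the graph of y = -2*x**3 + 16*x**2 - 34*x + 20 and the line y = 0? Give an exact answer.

71/3

The curve meets the x-axis where -2*x**3 + 16*x**2 - 34*x + 20 = 0, i.e. -2*(x - 5)*(x - 2)*(x - 1) = 0, at x = 1, 2, 5.
On [1, 2] the curve lies below the axis; ∫[1,2] (-2*x**3 + 16*x**2 - 34*x + 20) dx = -7/6, giving area 7/6.
On [2, 5] the curve lies above the axis; ∫[2,5] (-2*x**3 + 16*x**2 - 34*x + 20) dx = 45/2, giving area 45/2.
Total area = 7/6 + 45/2 = 71/3.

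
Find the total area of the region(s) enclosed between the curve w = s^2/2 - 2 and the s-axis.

The curve meets the s-axis where s^2/2 - 2 = 0, i.e. (s - 2)*(s + 2)/2 = 0, at s = -2, 2.
On [-2, 2] the curve lies below the axis; ∫[-2,2] (s^2/2 - 2) ds = -16/3, giving area 16/3.

16/3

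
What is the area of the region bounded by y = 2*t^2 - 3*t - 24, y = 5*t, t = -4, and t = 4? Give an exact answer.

The difference (2*t^2 - 3*t - 24) - (5*t) = 2*t^2 - 8*t - 24 changes sign at t = -2 inside [-4, 4], so split the integral there.
∫[-4,-2] (2*t^2 - 8*t - 24) dt = 112/3.
∫[-2,4] (2*t^2 - 8*t - 24) dt = -144; the area of that piece is 144.
Total area = 112/3 + 144 = 544/3.

544/3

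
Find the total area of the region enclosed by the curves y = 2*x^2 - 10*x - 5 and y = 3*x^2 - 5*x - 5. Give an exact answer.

Set the curves equal: 2*x^2 - 10*x - 5 = 3*x^2 - 5*x - 5, so -x^2 - 5*x = 0, which factors as -x*(x + 5) = 0. The curves meet at x = -5, 0.
On [-5, 0], y = 2*x^2 - 10*x - 5 is on top; that piece has area ∫[-5,0] (-x^2 - 5*x) dx = 125/6.

125/6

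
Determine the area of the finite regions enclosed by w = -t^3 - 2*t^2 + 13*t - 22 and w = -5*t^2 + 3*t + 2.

Set the curves equal: -t^3 - 2*t^2 + 13*t - 22 = -5*t^2 + 3*t + 2, so -t^3 + 3*t^2 + 10*t - 24 = 0, which factors as -(t - 4)*(t - 2)*(t + 3) = 0. The curves meet at t = -3, 2, 4.
On [-3, 2], w = -5*t^2 + 3*t + 2 is on top; that piece has area ∫[-3,2] (-(-t^3 + 3*t^2 + 10*t - 24)) dt = 375/4.
On [2, 4], w = -t^3 - 2*t^2 + 13*t - 22 is on top; that piece has area ∫[2,4] (-t^3 + 3*t^2 + 10*t - 24) dt = 8.
Total enclosed area = 375/4 + 8 = 407/4.

407/4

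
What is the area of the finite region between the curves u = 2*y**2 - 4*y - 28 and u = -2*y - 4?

Both boundary curves give u as a function of y, so integrate with respect to y. Setting them equal: 2*y**2 - 2*y - 24 = 0, i.e. 2*(y - 4)*(y + 3) = 0, so they meet at y = -3, 4.
For y in [-3, 4], u = 2*y**2 - 4*y - 28 is on the left; area = ∫[-3,4] (-(2*y**2 - 2*y - 24)) dy = 343/3.

343/3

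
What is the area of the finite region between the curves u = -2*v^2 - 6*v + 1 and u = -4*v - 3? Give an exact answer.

9

Both boundary curves give u as a function of v, so integrate with respect to v. Setting them equal: -2*v^2 - 2*v + 4 = 0, i.e. -2*(v - 1)*(v + 2) = 0, so they meet at v = -2, 1.
For v in [-2, 1], u = -2*v^2 - 6*v + 1 is on the right; area = ∫[-2,1] (-2*v^2 - 2*v + 4) dv = 9.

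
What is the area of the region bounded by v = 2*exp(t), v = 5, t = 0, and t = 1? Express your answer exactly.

The difference (2*exp(t)) - (5) = 2*exp(t) - 5 changes sign at t = log(5/2) inside [0, 1], so split the integral there.
∫[0,log(5/2)] (2*exp(t) - 5) dt = log(32/3125) + 3; the area of that piece is -3 + log(3125/32).
∫[log(5/2),1] (2*exp(t) - 5) dt = -10 - 5*log(2) + 2*exp(1) + 5*log(5).
Total area = (-3 + log(3125/32)) + (-10 - 5*log(2) + 2*exp(1) + 5*log(5)) = -13 - 10*log(2) + 2*exp(1) + 10*log(5).

-13 - 10*log(2) + 2*exp(1) + 10*log(5)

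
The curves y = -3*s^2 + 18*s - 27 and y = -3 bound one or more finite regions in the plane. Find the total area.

4

Set the curves equal: -3*s^2 + 18*s - 27 = -3, so -3*s^2 + 18*s - 24 = 0, which factors as -3*(s - 4)*(s - 2) = 0. The curves meet at s = 2, 4.
On [2, 4], y = -3*s^2 + 18*s - 27 is on top; that piece has area ∫[2,4] (-3*s^2 + 18*s - 24) ds = 4.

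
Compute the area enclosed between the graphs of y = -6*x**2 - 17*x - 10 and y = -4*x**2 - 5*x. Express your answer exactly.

Set the curves equal: -6*x**2 - 17*x - 10 = -4*x**2 - 5*x, so -2*x**2 - 12*x - 10 = 0, which factors as -2*(x + 1)*(x + 5) = 0. The curves meet at x = -5, -1.
On [-5, -1], y = -6*x**2 - 17*x - 10 is on top; that piece has area ∫[-5,-1] (-2*x**2 - 12*x - 10) dx = 64/3.

64/3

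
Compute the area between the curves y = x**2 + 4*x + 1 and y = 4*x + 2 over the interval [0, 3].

22/3

The difference (x**2 + 4*x + 1) - (4*x + 2) = x**2 - 1 changes sign at x = 1 inside [0, 3], so split the integral there.
∫[0,1] (x**2 - 1) dx = -2/3; the area of that piece is 2/3.
∫[1,3] (x**2 - 1) dx = 20/3.
Total area = 2/3 + 20/3 = 22/3.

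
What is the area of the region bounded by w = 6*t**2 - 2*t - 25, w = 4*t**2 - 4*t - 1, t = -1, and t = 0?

On [-1, 0], (6*t**2 - 2*t - 25) - (4*t**2 - 4*t - 1) = 2*t**2 + 2*t - 24 is ≤ 0 throughout, so the area is a single integral of |2*t**2 + 2*t - 24|.
∫[-1,0] (2*t**2 + 2*t - 24) dt = -73/3; the area of that piece is 73/3.

73/3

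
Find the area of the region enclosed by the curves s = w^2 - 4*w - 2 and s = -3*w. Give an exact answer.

9/2

Both boundary curves give s as a function of w, so integrate with respect to w. Setting them equal: w^2 - w - 2 = 0, i.e. (w - 2)*(w + 1) = 0, so they meet at w = -1, 2.
For w in [-1, 2], s = w^2 - 4*w - 2 is on the left; area = ∫[-1,2] (-(w^2 - w - 2)) dw = 9/2.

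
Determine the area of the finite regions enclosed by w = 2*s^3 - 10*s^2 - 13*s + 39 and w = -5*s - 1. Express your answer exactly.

937/6

Set the curves equal: 2*s^3 - 10*s^2 - 13*s + 39 = -5*s - 1, so 2*s^3 - 10*s^2 - 8*s + 40 = 0, which factors as 2*(s - 5)*(s - 2)*(s + 2) = 0. The curves meet at s = -2, 2, 5.
On [-2, 2], w = 2*s^3 - 10*s^2 - 13*s + 39 is on top; that piece has area ∫[-2,2] (2*s^3 - 10*s^2 - 8*s + 40) ds = 320/3.
On [2, 5], w = -5*s - 1 is on top; that piece has area ∫[2,5] (-(2*s^3 - 10*s^2 - 8*s + 40)) ds = 99/2.
Total enclosed area = 320/3 + 99/2 = 937/6.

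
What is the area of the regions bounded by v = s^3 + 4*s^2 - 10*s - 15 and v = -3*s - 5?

Set the curves equal: s^3 + 4*s^2 - 10*s - 15 = -3*s - 5, so s^3 + 4*s^2 - 7*s - 10 = 0, which factors as (s - 2)*(s + 1)*(s + 5) = 0. The curves meet at s = -5, -1, 2.
On [-5, -1], v = s^3 + 4*s^2 - 10*s - 15 is on top; that piece has area ∫[-5,-1] (s^3 + 4*s^2 - 7*s - 10) ds = 160/3.
On [-1, 2], v = -3*s - 5 is on top; that piece has area ∫[-1,2] (-(s^3 + 4*s^2 - 7*s - 10)) ds = 99/4.
Total enclosed area = 160/3 + 99/4 = 937/12.

937/12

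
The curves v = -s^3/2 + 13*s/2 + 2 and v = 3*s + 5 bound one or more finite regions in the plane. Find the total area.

131/8

Set the curves equal: -s^3/2 + 13*s/2 + 2 = 3*s + 5, so -s^3/2 + 7*s/2 - 3 = 0, which factors as -(s - 2)*(s - 1)*(s + 3)/2 = 0. The curves meet at s = -3, 1, 2.
On [-3, 1], v = 3*s + 5 is on top; that piece has area ∫[-3,1] (-(-s^3/2 + 7*s/2 - 3)) ds = 16.
On [1, 2], v = -s^3/2 + 13*s/2 + 2 is on top; that piece has area ∫[1,2] (-s^3/2 + 7*s/2 - 3) ds = 3/8.
Total enclosed area = 16 + 3/8 = 131/8.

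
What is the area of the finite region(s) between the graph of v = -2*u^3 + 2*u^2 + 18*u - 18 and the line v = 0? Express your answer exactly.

296/3

The curve meets the u-axis where -2*u^3 + 2*u^2 + 18*u - 18 = 0, i.e. -2*(u - 3)*(u - 1)*(u + 3) = 0, at u = -3, 1, 3.
On [-3, 1] the curve lies below the axis; ∫[-3,1] (-2*u^3 + 2*u^2 + 18*u - 18) du = -256/3, giving area 256/3.
On [1, 3] the curve lies above the axis; ∫[1,3] (-2*u^3 + 2*u^2 + 18*u - 18) du = 40/3, giving area 40/3.
Total area = 256/3 + 40/3 = 296/3.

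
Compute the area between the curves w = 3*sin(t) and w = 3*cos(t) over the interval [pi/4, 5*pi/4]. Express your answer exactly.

6*sqrt(2)

On [pi/4, 5*pi/4], (3*sin(t)) - (3*cos(t)) = 3*sin(t) - 3*cos(t) is ≥ 0 throughout, so the area is a single integral of |3*sin(t) - 3*cos(t)|.
∫[pi/4,5*pi/4] (3*sin(t) - 3*cos(t)) dt = 6*sqrt(2).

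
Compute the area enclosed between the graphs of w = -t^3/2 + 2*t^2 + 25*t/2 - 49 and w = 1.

Set the curves equal: -t^3/2 + 2*t^2 + 25*t/2 - 49 = 1, so -t^3/2 + 2*t^2 + 25*t/2 - 50 = 0, which factors as -(t - 5)*(t - 4)*(t + 5)/2 = 0. The curves meet at t = -5, 4, 5.
On [-5, 4], w = 1 is on top; that piece has area ∫[-5,4] (-(-t^3/2 + 2*t^2 + 25*t/2 - 50)) dt = 2673/8.
On [4, 5], w = -t^3/2 + 2*t^2 + 25*t/2 - 49 is on top; that piece has area ∫[4,5] (-t^3/2 + 2*t^2 + 25*t/2 - 50) dt = 19/24.
Total enclosed area = 2673/8 + 19/24 = 4019/12.

4019/12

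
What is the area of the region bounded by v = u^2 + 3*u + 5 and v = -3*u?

32/3

Set the curves equal: u^2 + 3*u + 5 = -3*u, so u^2 + 6*u + 5 = 0, which factors as (u + 1)*(u + 5) = 0. The curves meet at u = -5, -1.
On [-5, -1], v = -3*u is on top; that piece has area ∫[-5,-1] (-(u^2 + 6*u + 5)) du = 32/3.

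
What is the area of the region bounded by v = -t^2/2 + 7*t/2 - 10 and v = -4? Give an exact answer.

Set the curves equal: -t^2/2 + 7*t/2 - 10 = -4, so -t^2/2 + 7*t/2 - 6 = 0, which factors as -(t - 4)*(t - 3)/2 = 0. The curves meet at t = 3, 4.
On [3, 4], v = -t^2/2 + 7*t/2 - 10 is on top; that piece has area ∫[3,4] (-t^2/2 + 7*t/2 - 6) dt = 1/12.

1/12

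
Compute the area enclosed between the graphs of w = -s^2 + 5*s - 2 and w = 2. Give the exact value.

Set the curves equal: -s^2 + 5*s - 2 = 2, so -s^2 + 5*s - 4 = 0, which factors as -(s - 4)*(s - 1) = 0. The curves meet at s = 1, 4.
On [1, 4], w = -s^2 + 5*s - 2 is on top; that piece has area ∫[1,4] (-s^2 + 5*s - 4) ds = 9/2.

9/2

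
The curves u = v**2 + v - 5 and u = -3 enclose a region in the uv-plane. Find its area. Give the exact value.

Both boundary curves give u as a function of v, so integrate with respect to v. Setting them equal: v**2 + v - 2 = 0, i.e. (v - 1)*(v + 2) = 0, so they meet at v = -2, 1.
For v in [-2, 1], u = v**2 + v - 5 is on the left; area = ∫[-2,1] (-(v**2 + v - 2)) dv = 9/2.

9/2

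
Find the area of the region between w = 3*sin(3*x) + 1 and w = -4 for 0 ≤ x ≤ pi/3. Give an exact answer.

2 + 5*pi/3

On [0, pi/3], (3*sin(3*x) + 1) - (-4) = 3*sin(3*x) + 5 is ≥ 0 throughout, so the area is a single integral of |3*sin(3*x) + 5|.
∫[0,pi/3] (3*sin(3*x) + 5) dx = 2 + 5*pi/3.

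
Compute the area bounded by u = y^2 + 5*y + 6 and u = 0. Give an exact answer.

1/6

Both boundary curves give u as a function of y, so integrate with respect to y. Setting them equal: y^2 + 5*y + 6 = 0, i.e. (y + 2)*(y + 3) = 0, so they meet at y = -3, -2.
For y in [-3, -2], u = y^2 + 5*y + 6 is on the left; area = ∫[-3,-2] (-(y^2 + 5*y + 6)) dy = 1/6.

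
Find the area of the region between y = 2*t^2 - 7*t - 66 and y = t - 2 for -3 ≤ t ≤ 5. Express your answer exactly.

1424/3

On [-3, 5], (2*t^2 - 7*t - 66) - (t - 2) = 2*t^2 - 8*t - 64 is ≤ 0 throughout, so the area is a single integral of |2*t^2 - 8*t - 64|.
∫[-3,5] (2*t^2 - 8*t - 64) dt = -1424/3; the area of that piece is 1424/3.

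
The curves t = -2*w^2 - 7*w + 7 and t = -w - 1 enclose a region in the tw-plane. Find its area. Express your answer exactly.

125/3

Both boundary curves give t as a function of w, so integrate with respect to w. Setting them equal: -2*w^2 - 6*w + 8 = 0, i.e. -2*(w - 1)*(w + 4) = 0, so they meet at w = -4, 1.
For w in [-4, 1], t = -2*w^2 - 7*w + 7 is on the right; area = ∫[-4,1] (-2*w^2 - 6*w + 8) dw = 125/3.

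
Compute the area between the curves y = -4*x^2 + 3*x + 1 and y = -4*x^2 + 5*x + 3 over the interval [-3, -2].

On [-3, -2], (-4*x^2 + 3*x + 1) - (-4*x^2 + 5*x + 3) = -2*x - 2 is ≥ 0 throughout, so the area is a single integral of |-2*x - 2|.
∫[-3,-2] (-2*x - 2) dx = 3.

3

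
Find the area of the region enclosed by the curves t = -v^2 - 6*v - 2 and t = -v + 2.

Both boundary curves give t as a function of v, so integrate with respect to v. Setting them equal: -v^2 - 5*v - 4 = 0, i.e. -(v + 1)*(v + 4) = 0, so they meet at v = -4, -1.
For v in [-4, -1], t = -v^2 - 6*v - 2 is on the right; area = ∫[-4,-1] (-v^2 - 5*v - 4) dv = 9/2.

9/2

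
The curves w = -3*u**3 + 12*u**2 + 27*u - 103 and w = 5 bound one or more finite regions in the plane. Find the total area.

Set the curves equal: -3*u**3 + 12*u**2 + 27*u - 103 = 5, so -3*u**3 + 12*u**2 + 27*u - 108 = 0, which factors as -3*(u - 4)*(u - 3)*(u + 3) = 0. The curves meet at u = -3, 3, 4.
On [-3, 3], w = 5 is on top; that piece has area ∫[-3,3] (-(-3*u**3 + 12*u**2 + 27*u - 108)) du = 432.
On [3, 4], w = -3*u**3 + 12*u**2 + 27*u - 103 is on top; that piece has area ∫[3,4] (-3*u**3 + 12*u**2 + 27*u - 108) du = 13/4.
Total enclosed area = 432 + 13/4 = 1741/4.

1741/4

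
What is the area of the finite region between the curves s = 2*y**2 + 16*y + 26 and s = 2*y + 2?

1/3

Both boundary curves give s as a function of y, so integrate with respect to y. Setting them equal: 2*y**2 + 14*y + 24 = 0, i.e. 2*(y + 3)*(y + 4) = 0, so they meet at y = -4, -3.
For y in [-4, -3], s = 2*y**2 + 16*y + 26 is on the left; area = ∫[-4,-3] (-(2*y**2 + 14*y + 24)) dy = 1/3.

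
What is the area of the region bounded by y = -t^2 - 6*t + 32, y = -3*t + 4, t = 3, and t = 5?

11

The difference (-t^2 - 6*t + 32) - (-3*t + 4) = -t^2 - 3*t + 28 changes sign at t = 4 inside [3, 5], so split the integral there.
∫[3,4] (-t^2 - 3*t + 28) dt = 31/6.
∫[4,5] (-t^2 - 3*t + 28) dt = -35/6; the area of that piece is 35/6.
Total area = 31/6 + 35/6 = 11.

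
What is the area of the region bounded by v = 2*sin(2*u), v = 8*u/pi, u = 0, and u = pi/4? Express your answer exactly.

On [0, pi/4], (2*sin(2*u)) - (8*u/pi) = -8*u/pi + 2*sin(2*u) is ≥ 0 throughout, so the area is a single integral of |-8*u/pi + 2*sin(2*u)|.
∫[0,pi/4] (-8*u/pi + 2*sin(2*u)) du = 1 - pi/4.

1 - pi/4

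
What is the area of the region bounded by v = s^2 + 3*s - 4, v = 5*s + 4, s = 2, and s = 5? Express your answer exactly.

The difference (s^2 + 3*s - 4) - (5*s + 4) = s^2 - 2*s - 8 changes sign at s = 4 inside [2, 5], so split the integral there.
∫[2,4] (s^2 - 2*s - 8) ds = -28/3; the area of that piece is 28/3.
∫[4,5] (s^2 - 2*s - 8) ds = 10/3.
Total area = 28/3 + 10/3 = 38/3.

38/3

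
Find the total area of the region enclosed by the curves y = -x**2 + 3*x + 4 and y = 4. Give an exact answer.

9/2

Set the curves equal: -x**2 + 3*x + 4 = 4, so -x**2 + 3*x = 0, which factors as -x*(x - 3) = 0. The curves meet at x = 0, 3.
On [0, 3], y = -x**2 + 3*x + 4 is on top; that piece has area ∫[0,3] (-x**2 + 3*x) dx = 9/2.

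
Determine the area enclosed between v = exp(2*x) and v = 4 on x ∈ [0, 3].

The difference (exp(2*x)) - (4) = exp(2*x) - 4 changes sign at x = log(2) inside [0, 3], so split the integral there.
∫[0,log(2)] (exp(2*x) - 4) dx = 3/2 - log(16); the area of that piece is -3/2 + log(16).
∫[log(2),3] (exp(2*x) - 4) dx = -14 + 4*log(2) + exp(6)/2.
Total area = (-3/2 + log(16)) + (-14 + 4*log(2) + exp(6)/2) = -31/2 + 8*log(2) + exp(6)/2.

-31/2 + 8*log(2) + exp(6)/2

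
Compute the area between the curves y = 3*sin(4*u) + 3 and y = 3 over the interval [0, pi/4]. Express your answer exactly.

3/2

On [0, pi/4], (3*sin(4*u) + 3) - (3) = 3*sin(4*u) is ≥ 0 throughout, so the area is a single integral of |3*sin(4*u)|.
∫[0,pi/4] (3*sin(4*u)) du = 3/2.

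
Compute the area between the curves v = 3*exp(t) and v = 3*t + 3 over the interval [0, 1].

On [0, 1], (3*exp(t)) - (3*t + 3) = -3*t + 3*exp(t) - 3 is ≥ 0 throughout, so the area is a single integral of |-3*t + 3*exp(t) - 3|.
∫[0,1] (-3*t + 3*exp(t) - 3) dt = -15/2 + 3*exp(1).

-15/2 + 3*exp(1)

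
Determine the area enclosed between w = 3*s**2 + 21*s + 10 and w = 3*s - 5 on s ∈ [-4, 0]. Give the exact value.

34

The difference (3*s**2 + 21*s + 10) - (3*s - 5) = 3*s**2 + 18*s + 15 changes sign at s = -1 inside [-4, 0], so split the integral there.
∫[-4,-1] (3*s**2 + 18*s + 15) ds = -27; the area of that piece is 27.
∫[-1,0] (3*s**2 + 18*s + 15) ds = 7.
Total area = 27 + 7 = 34.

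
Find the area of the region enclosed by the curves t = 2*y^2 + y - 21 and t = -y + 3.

343/3

Both boundary curves give t as a function of y, so integrate with respect to y. Setting them equal: 2*y^2 + 2*y - 24 = 0, i.e. 2*(y - 3)*(y + 4) = 0, so they meet at y = -4, 3.
For y in [-4, 3], t = 2*y^2 + y - 21 is on the left; area = ∫[-4,3] (-(2*y^2 + 2*y - 24)) dy = 343/3.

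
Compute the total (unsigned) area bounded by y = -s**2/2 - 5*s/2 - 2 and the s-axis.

9/4

The curve meets the s-axis where -s**2/2 - 5*s/2 - 2 = 0, i.e. -(s + 1)*(s + 4)/2 = 0, at s = -4, -1.
On [-4, -1] the curve lies above the axis; ∫[-4,-1] (-s**2/2 - 5*s/2 - 2) ds = 9/4, giving area 9/4.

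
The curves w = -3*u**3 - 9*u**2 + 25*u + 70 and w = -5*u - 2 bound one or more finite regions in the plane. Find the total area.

Set the curves equal: -3*u**3 - 9*u**2 + 25*u + 70 = -5*u - 2, so -3*u**3 - 9*u**2 + 30*u + 72 = 0, which factors as -3*(u - 3)*(u + 2)*(u + 4) = 0. The curves meet at u = -4, -2, 3.
On [-4, -2], w = -5*u - 2 is on top; that piece has area ∫[-4,-2] (-(-3*u**3 - 9*u**2 + 30*u + 72)) du = 24.
On [-2, 3], w = -3*u**3 - 9*u**2 + 25*u + 70 is on top; that piece has area ∫[-2,3] (-3*u**3 - 9*u**2 + 30*u + 72) du = 1125/4.
Total enclosed area = 24 + 1125/4 = 1221/4.

1221/4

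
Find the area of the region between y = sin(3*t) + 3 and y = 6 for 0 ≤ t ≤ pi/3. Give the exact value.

On [0, pi/3], (sin(3*t) + 3) - (6) = sin(3*t) - 3 is ≤ 0 throughout, so the area is a single integral of |sin(3*t) - 3|.
∫[0,pi/3] (sin(3*t) - 3) dt = 2/3 - pi; the area of that piece is -2/3 + pi.

-2/3 + pi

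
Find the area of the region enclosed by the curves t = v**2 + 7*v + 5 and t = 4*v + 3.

Both boundary curves give t as a function of v, so integrate with respect to v. Setting them equal: v**2 + 3*v + 2 = 0, i.e. (v + 1)*(v + 2) = 0, so they meet at v = -2, -1.
For v in [-2, -1], t = v**2 + 7*v + 5 is on the left; area = ∫[-2,-1] (-(v**2 + 3*v + 2)) dv = 1/6.

1/6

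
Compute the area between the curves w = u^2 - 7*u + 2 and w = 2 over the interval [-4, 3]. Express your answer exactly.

The difference (u^2 - 7*u + 2) - (2) = u^2 - 7*u changes sign at u = 0 inside [-4, 3], so split the integral there.
∫[-4,0] (u^2 - 7*u) du = 232/3.
∫[0,3] (u^2 - 7*u) du = -45/2; the area of that piece is 45/2.
Total area = 232/3 + 45/2 = 599/6.

599/6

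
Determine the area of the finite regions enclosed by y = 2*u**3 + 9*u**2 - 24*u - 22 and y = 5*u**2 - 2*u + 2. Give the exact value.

Set the curves equal: 2*u**3 + 9*u**2 - 24*u - 22 = 5*u**2 - 2*u + 2, so 2*u**3 + 4*u**2 - 22*u - 24 = 0, which factors as 2*(u - 3)*(u + 1)*(u + 4) = 0. The curves meet at u = -4, -1, 3.
On [-4, -1], y = 2*u**3 + 9*u**2 - 24*u - 22 is on top; that piece has area ∫[-4,-1] (2*u**3 + 4*u**2 - 22*u - 24) du = 99/2.
On [-1, 3], y = 5*u**2 - 2*u + 2 is on top; that piece has area ∫[-1,3] (-(2*u**3 + 4*u**2 - 22*u - 24)) du = 320/3.
Total enclosed area = 99/2 + 320/3 = 937/6.

937/6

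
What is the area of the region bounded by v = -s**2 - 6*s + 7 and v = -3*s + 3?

125/6

Set the curves equal: -s**2 - 6*s + 7 = -3*s + 3, so -s**2 - 3*s + 4 = 0, which factors as -(s - 1)*(s + 4) = 0. The curves meet at s = -4, 1.
On [-4, 1], v = -s**2 - 6*s + 7 is on top; that piece has area ∫[-4,1] (-s**2 - 3*s + 4) ds = 125/6.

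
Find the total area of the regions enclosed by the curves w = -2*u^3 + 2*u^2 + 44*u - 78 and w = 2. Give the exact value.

Set the curves equal: -2*u^3 + 2*u^2 + 44*u - 78 = 2, so -2*u^3 + 2*u^2 + 44*u - 80 = 0, which factors as -2*(u - 4)*(u - 2)*(u + 5) = 0. The curves meet at u = -5, 2, 4.
On [-5, 2], w = 2 is on top; that piece has area ∫[-5,2] (-(-2*u^3 + 2*u^2 + 44*u - 80)) du = 3773/6.
On [2, 4], w = -2*u^3 + 2*u^2 + 44*u - 78 is on top; that piece has area ∫[2,4] (-2*u^3 + 2*u^2 + 44*u - 80) du = 64/3.
Total enclosed area = 3773/6 + 64/3 = 3901/6.

3901/6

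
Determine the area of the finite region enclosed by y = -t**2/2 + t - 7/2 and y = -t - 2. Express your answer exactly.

2/3

Set the curves equal: -t**2/2 + t - 7/2 = -t - 2, so -t**2/2 + 2*t - 3/2 = 0, which factors as -(t - 3)*(t - 1)/2 = 0. The curves meet at t = 1, 3.
On [1, 3], y = -t**2/2 + t - 7/2 is on top; that piece has area ∫[1,3] (-t**2/2 + 2*t - 3/2) dt = 2/3.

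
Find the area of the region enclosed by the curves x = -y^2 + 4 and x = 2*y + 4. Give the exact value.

Both boundary curves give x as a function of y, so integrate with respect to y. Setting them equal: -y^2 - 2*y = 0, i.e. -y*(y + 2) = 0, so they meet at y = -2, 0.
For y in [-2, 0], x = -y^2 + 4 is on the right; area = ∫[-2,0] (-y^2 - 2*y) dy = 4/3.

4/3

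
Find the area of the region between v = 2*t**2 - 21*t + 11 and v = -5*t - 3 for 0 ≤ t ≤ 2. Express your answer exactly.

The difference (2*t**2 - 21*t + 11) - (-5*t - 3) = 2*t**2 - 16*t + 14 changes sign at t = 1 inside [0, 2], so split the integral there.
∫[0,1] (2*t**2 - 16*t + 14) dt = 20/3.
∫[1,2] (2*t**2 - 16*t + 14) dt = -16/3; the area of that piece is 16/3.
Total area = 20/3 + 16/3 = 12.

12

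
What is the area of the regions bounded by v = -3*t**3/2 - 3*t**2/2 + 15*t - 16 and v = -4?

Set the curves equal: -3*t**3/2 - 3*t**2/2 + 15*t - 16 = -4, so -3*t**3/2 - 3*t**2/2 + 15*t - 12 = 0, which factors as -3*(t - 2)*(t - 1)*(t + 4)/2 = 0. The curves meet at t = -4, 1, 2.
On [-4, 1], v = -4 is on top; that piece has area ∫[-4,1] (-(-3*t**3/2 - 3*t**2/2 + 15*t - 12)) dt = 875/8.
On [1, 2], v = -3*t**3/2 - 3*t**2/2 + 15*t - 16 is on top; that piece has area ∫[1,2] (-3*t**3/2 - 3*t**2/2 + 15*t - 12) dt = 11/8.
Total enclosed area = 875/8 + 11/8 = 443/4.

443/4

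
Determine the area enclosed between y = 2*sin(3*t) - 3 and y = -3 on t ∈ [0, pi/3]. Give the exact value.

4/3

On [0, pi/3], (2*sin(3*t) - 3) - (-3) = 2*sin(3*t) is ≥ 0 throughout, so the area is a single integral of |2*sin(3*t)|.
∫[0,pi/3] (2*sin(3*t)) dt = 4/3.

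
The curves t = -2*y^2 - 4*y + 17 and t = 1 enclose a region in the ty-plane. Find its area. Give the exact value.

Both boundary curves give t as a function of y, so integrate with respect to y. Setting them equal: -2*y^2 - 4*y + 16 = 0, i.e. -2*(y - 2)*(y + 4) = 0, so they meet at y = -4, 2.
For y in [-4, 2], t = -2*y^2 - 4*y + 17 is on the right; area = ∫[-4,2] (-2*y^2 - 4*y + 16) dy = 72.

72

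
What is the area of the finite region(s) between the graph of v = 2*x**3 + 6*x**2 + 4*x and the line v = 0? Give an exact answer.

The curve meets the x-axis where 2*x**3 + 6*x**2 + 4*x = 0, i.e. 2*x*(x + 1)*(x + 2) = 0, at x = -2, -1, 0.
On [-2, -1] the curve lies above the axis; ∫[-2,-1] (2*x**3 + 6*x**2 + 4*x) dx = 1/2, giving area 1/2.
On [-1, 0] the curve lies below the axis; ∫[-1,0] (2*x**3 + 6*x**2 + 4*x) dx = -1/2, giving area 1/2.
Total area = 1/2 + 1/2 = 1.

1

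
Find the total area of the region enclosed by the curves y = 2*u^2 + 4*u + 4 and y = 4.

Set the curves equal: 2*u^2 + 4*u + 4 = 4, so 2*u^2 + 4*u = 0, which factors as 2*u*(u + 2) = 0. The curves meet at u = -2, 0.
On [-2, 0], y = 4 is on top; that piece has area ∫[-2,0] (-(2*u^2 + 4*u)) du = 8/3.

8/3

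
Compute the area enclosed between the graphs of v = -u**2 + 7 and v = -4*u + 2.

Set the curves equal: -u**2 + 7 = -4*u + 2, so -u**2 + 4*u + 5 = 0, which factors as -(u - 5)*(u + 1) = 0. The curves meet at u = -1, 5.
On [-1, 5], v = -u**2 + 7 is on top; that piece has area ∫[-1,5] (-u**2 + 4*u + 5) du = 36.

36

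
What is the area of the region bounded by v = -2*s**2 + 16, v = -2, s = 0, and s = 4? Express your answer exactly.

128/3

The difference (-2*s**2 + 16) - (-2) = -2*s**2 + 18 changes sign at s = 3 inside [0, 4], so split the integral there.
∫[0,3] (-2*s**2 + 18) ds = 36.
∫[3,4] (-2*s**2 + 18) ds = -20/3; the area of that piece is 20/3.
Total area = 36 + 20/3 = 128/3.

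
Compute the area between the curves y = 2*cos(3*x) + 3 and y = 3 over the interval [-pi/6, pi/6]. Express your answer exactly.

On [-pi/6, pi/6], (2*cos(3*x) + 3) - (3) = 2*cos(3*x) is ≥ 0 throughout, so the area is a single integral of |2*cos(3*x)|.
∫[-pi/6,pi/6] (2*cos(3*x)) dx = 4/3.

4/3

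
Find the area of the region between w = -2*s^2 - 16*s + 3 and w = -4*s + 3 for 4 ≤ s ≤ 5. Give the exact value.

284/3

On [4, 5], (-2*s^2 - 16*s + 3) - (-4*s + 3) = -2*s^2 - 12*s is ≤ 0 throughout, so the area is a single integral of |-2*s^2 - 12*s|.
∫[4,5] (-2*s^2 - 12*s) ds = -284/3; the area of that piece is 284/3.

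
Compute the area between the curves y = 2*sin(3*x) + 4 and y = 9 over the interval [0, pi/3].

-4/3 + 5*pi/3

On [0, pi/3], (2*sin(3*x) + 4) - (9) = 2*sin(3*x) - 5 is ≤ 0 throughout, so the area is a single integral of |2*sin(3*x) - 5|.
∫[0,pi/3] (2*sin(3*x) - 5) dx = 4/3 - 5*pi/3; the area of that piece is -4/3 + 5*pi/3.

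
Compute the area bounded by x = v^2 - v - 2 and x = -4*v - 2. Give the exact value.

9/2

Both boundary curves give x as a function of v, so integrate with respect to v. Setting them equal: v^2 + 3*v = 0, i.e. v*(v + 3) = 0, so they meet at v = -3, 0.
For v in [-3, 0], x = v^2 - v - 2 is on the left; area = ∫[-3,0] (-(v^2 + 3*v)) dv = 9/2.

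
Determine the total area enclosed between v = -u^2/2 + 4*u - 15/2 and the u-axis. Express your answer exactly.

2/3

The curve meets the u-axis where -u^2/2 + 4*u - 15/2 = 0, i.e. -(u - 5)*(u - 3)/2 = 0, at u = 3, 5.
On [3, 5] the curve lies above the axis; ∫[3,5] (-u^2/2 + 4*u - 15/2) du = 2/3, giving area 2/3.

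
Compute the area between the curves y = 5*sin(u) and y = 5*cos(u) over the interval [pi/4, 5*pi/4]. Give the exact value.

On [pi/4, 5*pi/4], (5*sin(u)) - (5*cos(u)) = 5*sin(u) - 5*cos(u) is ≥ 0 throughout, so the area is a single integral of |5*sin(u) - 5*cos(u)|.
∫[pi/4,5*pi/4] (5*sin(u) - 5*cos(u)) du = 10*sqrt(2).

10*sqrt(2)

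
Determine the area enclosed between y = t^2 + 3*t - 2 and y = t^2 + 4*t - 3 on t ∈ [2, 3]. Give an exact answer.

On [2, 3], (t^2 + 3*t - 2) - (t^2 + 4*t - 3) = -t + 1 is ≤ 0 throughout, so the area is a single integral of |-t + 1|.
∫[2,3] (-t + 1) dt = -3/2; the area of that piece is 3/2.

3/2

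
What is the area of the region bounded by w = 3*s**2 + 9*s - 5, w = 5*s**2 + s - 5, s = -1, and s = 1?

8

The difference (3*s**2 + 9*s - 5) - (5*s**2 + s - 5) = -2*s**2 + 8*s changes sign at s = 0 inside [-1, 1], so split the integral there.
∫[-1,0] (-2*s**2 + 8*s) ds = -14/3; the area of that piece is 14/3.
∫[0,1] (-2*s**2 + 8*s) ds = 10/3.
Total area = 14/3 + 10/3 = 8.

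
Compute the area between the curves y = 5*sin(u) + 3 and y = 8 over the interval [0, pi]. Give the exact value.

-10 + 5*pi

On [0, pi], (5*sin(u) + 3) - (8) = 5*sin(u) - 5 is ≤ 0 throughout, so the area is a single integral of |5*sin(u) - 5|.
∫[0,pi] (5*sin(u) - 5) du = 10 - 5*pi; the area of that piece is -10 + 5*pi.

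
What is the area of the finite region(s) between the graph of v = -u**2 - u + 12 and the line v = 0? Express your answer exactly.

The curve meets the u-axis where -u**2 - u + 12 = 0, i.e. -(u - 3)*(u + 4) = 0, at u = -4, 3.
On [-4, 3] the curve lies above the axis; ∫[-4,3] (-u**2 - u + 12) du = 343/6, giving area 343/6.

343/6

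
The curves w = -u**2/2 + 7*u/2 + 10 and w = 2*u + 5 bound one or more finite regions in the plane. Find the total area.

343/12

Set the curves equal: -u**2/2 + 7*u/2 + 10 = 2*u + 5, so -u**2/2 + 3*u/2 + 5 = 0, which factors as -(u - 5)*(u + 2)/2 = 0. The curves meet at u = -2, 5.
On [-2, 5], w = -u**2/2 + 7*u/2 + 10 is on top; that piece has area ∫[-2,5] (-u**2/2 + 3*u/2 + 5) du = 343/12.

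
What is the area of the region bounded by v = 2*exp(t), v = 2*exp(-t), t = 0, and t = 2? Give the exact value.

-4 + 2*exp(-2) + 2*exp(2)

On [0, 2], (2*exp(t)) - (2*exp(-t)) = 2*exp(t) - 2*exp(-t) is ≥ 0 throughout, so the area is a single integral of |2*exp(t) - 2*exp(-t)|.
∫[0,2] (2*exp(t) - 2*exp(-t)) dt = -4 + 2*exp(-2) + 2*exp(2).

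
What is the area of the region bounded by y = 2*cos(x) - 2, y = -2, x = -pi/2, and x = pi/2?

4

On [-pi/2, pi/2], (2*cos(x) - 2) - (-2) = 2*cos(x) is ≥ 0 throughout, so the area is a single integral of |2*cos(x)|.
∫[-pi/2,pi/2] (2*cos(x)) dx = 4.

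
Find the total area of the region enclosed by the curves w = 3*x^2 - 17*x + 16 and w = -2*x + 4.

Set the curves equal: 3*x^2 - 17*x + 16 = -2*x + 4, so 3*x^2 - 15*x + 12 = 0, which factors as 3*(x - 4)*(x - 1) = 0. The curves meet at x = 1, 4.
On [1, 4], w = -2*x + 4 is on top; that piece has area ∫[1,4] (-(3*x^2 - 15*x + 12)) dx = 27/2.

27/2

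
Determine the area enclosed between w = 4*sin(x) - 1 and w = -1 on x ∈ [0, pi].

On [0, pi], (4*sin(x) - 1) - (-1) = 4*sin(x) is ≥ 0 throughout, so the area is a single integral of |4*sin(x)|.
∫[0,pi] (4*sin(x)) dx = 8.

8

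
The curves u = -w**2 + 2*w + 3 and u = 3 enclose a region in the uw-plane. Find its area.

Both boundary curves give u as a function of w, so integrate with respect to w. Setting them equal: -w**2 + 2*w = 0, i.e. -w*(w - 2) = 0, so they meet at w = 0, 2.
For w in [0, 2], u = -w**2 + 2*w + 3 is on the right; area = ∫[0,2] (-w**2 + 2*w) dw = 4/3.

4/3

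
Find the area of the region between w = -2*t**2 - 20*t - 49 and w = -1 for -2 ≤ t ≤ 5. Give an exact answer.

On [-2, 5], (-2*t**2 - 20*t - 49) - (-1) = -2*t**2 - 20*t - 48 is ≤ 0 throughout, so the area is a single integral of |-2*t**2 - 20*t - 48|.
∫[-2,5] (-2*t**2 - 20*t - 48) dt = -1904/3; the area of that piece is 1904/3.

1904/3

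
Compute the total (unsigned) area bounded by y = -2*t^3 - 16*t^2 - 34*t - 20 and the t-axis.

The curve meets the t-axis where -2*t^3 - 16*t^2 - 34*t - 20 = 0, i.e. -2*(t + 1)*(t + 2)*(t + 5) = 0, at t = -5, -2, -1.
On [-5, -2] the curve lies below the axis; ∫[-5,-2] (-2*t^3 - 16*t^2 - 34*t - 20) dt = -45/2, giving area 45/2.
On [-2, -1] the curve lies above the axis; ∫[-2,-1] (-2*t^3 - 16*t^2 - 34*t - 20) dt = 7/6, giving area 7/6.
Total area = 45/2 + 7/6 = 71/3.

71/3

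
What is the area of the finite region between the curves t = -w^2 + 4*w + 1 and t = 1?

Both boundary curves give t as a function of w, so integrate with respect to w. Setting them equal: -w^2 + 4*w = 0, i.e. -w*(w - 4) = 0, so they meet at w = 0, 4.
For w in [0, 4], t = -w^2 + 4*w + 1 is on the right; area = ∫[0,4] (-w^2 + 4*w) dw = 32/3.

32/3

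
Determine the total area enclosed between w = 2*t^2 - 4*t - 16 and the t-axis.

72

The curve meets the t-axis where 2*t^2 - 4*t - 16 = 0, i.e. 2*(t - 4)*(t + 2) = 0, at t = -2, 4.
On [-2, 4] the curve lies below the axis; ∫[-2,4] (2*t^2 - 4*t - 16) dt = -72, giving area 72.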